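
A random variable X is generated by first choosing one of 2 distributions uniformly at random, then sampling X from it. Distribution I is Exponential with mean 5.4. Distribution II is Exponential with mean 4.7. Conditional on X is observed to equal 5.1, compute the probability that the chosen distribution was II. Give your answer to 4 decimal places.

0.4995

Likelihoods f(5.1 | ·): I: 0.0720177; II: 0.0718863.
Posterior ∝ prior × likelihood. Numerator for II: 0.5·0.0718863 = 0.0359432.
Normalizing constant: 0.5·0.0720177 + 0.5·0.0718863 = 0.071952.
P(II | observation) = 0.0359432 / 0.071952 = 0.499544.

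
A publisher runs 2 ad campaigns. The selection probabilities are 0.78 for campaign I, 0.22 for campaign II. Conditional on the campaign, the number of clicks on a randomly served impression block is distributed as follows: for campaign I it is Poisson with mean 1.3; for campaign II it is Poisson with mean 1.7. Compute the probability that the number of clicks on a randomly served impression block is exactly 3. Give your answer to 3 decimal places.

0.111

Conditional on each campaign, P(X = 3): I: 0.0997921; II: 0.149587.
By total probability, P(X = 3) = 0.78·0.0997921 + 0.22·0.149587 = 0.110747.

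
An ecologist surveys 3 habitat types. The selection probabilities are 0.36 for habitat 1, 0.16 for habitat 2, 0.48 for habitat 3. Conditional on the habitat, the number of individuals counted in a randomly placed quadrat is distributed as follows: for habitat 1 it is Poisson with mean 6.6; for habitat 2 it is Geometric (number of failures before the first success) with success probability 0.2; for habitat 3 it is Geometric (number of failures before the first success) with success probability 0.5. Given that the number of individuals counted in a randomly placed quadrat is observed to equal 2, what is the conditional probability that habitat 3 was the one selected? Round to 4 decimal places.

0.6583

Likelihoods P(X=2 | ·): 1: 0.0296288; 2: 0.128; 3: 0.125.
Posterior ∝ prior × likelihood. Numerator for 3: 0.48·0.125 = 0.06.
Normalizing constant: 0.36·0.0296288 + 0.16·0.128 + 0.48·0.125 = 0.0911464.
P(3 | observation) = 0.06 / 0.0911464 = 0.658282.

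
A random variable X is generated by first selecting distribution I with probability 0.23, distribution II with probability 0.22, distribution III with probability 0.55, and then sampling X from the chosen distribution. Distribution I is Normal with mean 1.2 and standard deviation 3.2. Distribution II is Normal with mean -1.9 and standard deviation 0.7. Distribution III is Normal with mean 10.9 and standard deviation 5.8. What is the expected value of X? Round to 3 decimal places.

5.853

Component means — I: 1.2; II: -1.9; III: 10.9.
E[X] = 0.23·1.2 + 0.22·-1.9 + 0.55·10.9 = 5.853.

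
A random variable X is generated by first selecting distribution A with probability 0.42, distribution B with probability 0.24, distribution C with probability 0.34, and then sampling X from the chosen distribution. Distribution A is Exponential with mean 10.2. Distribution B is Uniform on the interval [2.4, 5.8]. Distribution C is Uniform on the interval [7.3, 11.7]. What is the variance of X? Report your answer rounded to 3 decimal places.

50.677

Per component, A: μ=10.2, E[X²]=208.08; B: μ=4.1, E[X²]=17.7733; C: μ=9.5, E[X²]=91.8633.
E[X] = 0.42·10.2 + 0.24·4.1 + 0.34·9.5 = 8.498.
E[X²] = 0.42·208.08 + 0.24·17.7733 + 0.34·91.8633 = 122.893.
Var(X) = E[X²] − (E[X])² = 122.893 − 72.216 = 50.6767.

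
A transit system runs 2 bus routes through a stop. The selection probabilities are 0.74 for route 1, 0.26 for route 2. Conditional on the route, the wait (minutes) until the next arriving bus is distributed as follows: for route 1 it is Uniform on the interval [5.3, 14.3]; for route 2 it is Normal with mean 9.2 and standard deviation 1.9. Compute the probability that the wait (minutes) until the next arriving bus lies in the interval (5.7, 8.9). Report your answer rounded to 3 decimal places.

0.368

Conditional on each route, P(5.7 < X < 8.9): 1: 0.355556; 2: 0.40454.
By total probability, P(5.7 < X < 8.9) = 0.74·0.355556 + 0.26·0.40454 = 0.368292.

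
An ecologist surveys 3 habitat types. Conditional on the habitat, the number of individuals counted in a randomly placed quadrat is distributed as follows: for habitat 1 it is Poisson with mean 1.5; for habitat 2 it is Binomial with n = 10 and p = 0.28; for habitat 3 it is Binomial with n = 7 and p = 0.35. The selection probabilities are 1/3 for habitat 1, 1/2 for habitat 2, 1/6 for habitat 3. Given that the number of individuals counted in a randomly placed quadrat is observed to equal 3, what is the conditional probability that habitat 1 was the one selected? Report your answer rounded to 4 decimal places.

0.1914

Likelihoods P(X=3 | ·): 1: 0.125511; 2: 0.26423; 3: 0.267871.
Posterior ∝ prior × likelihood. Numerator for 1: 0.333333·0.125511 = 0.0418369.
Normalizing constant: 0.333333·0.125511 + 0.5·0.26423 + 0.166667·0.267871 = 0.218597.
P(1 | observation) = 0.0418369 / 0.218597 = 0.191388.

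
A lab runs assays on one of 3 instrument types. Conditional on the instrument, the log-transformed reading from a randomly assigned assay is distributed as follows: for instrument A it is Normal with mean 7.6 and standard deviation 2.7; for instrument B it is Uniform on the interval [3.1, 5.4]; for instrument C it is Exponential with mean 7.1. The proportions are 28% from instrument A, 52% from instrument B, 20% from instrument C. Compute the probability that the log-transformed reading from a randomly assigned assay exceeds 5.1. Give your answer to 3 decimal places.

Conditional on each instrument, P(X > 5.1): A: 0.822758; B: 0.130435; C: 0.487576.
By total probability, P(X > 5.1) = 0.28·0.822758 + 0.52·0.130435 + 0.2·0.487576 = 0.395713.

0.396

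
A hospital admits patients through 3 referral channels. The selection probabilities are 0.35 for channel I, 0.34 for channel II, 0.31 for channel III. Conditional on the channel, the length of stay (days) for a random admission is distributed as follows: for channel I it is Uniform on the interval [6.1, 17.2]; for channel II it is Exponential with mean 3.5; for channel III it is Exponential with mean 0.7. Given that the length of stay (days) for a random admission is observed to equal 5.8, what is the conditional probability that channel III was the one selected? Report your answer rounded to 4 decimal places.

0.0060

Likelihoods f(5.8 | ·): I: 0; II: 0.0544809; III: 0.000360132.
Posterior ∝ prior × likelihood. Numerator for III: 0.31·0.000360132 = 0.000111641.
Normalizing constant: 0.35·0 + 0.34·0.0544809 + 0.31·0.000360132 = 0.0186351.
P(III | observation) = 0.000111641 / 0.0186351 = 0.00599089.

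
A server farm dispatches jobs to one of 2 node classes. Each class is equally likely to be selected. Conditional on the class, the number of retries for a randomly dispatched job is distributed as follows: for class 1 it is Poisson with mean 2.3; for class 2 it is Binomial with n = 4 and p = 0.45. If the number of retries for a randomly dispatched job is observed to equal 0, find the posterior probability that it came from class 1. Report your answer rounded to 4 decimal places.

0.5228

Likelihoods P(X=0 | ·): 1: 0.100259; 2: 0.0915063.
Posterior ∝ prior × likelihood. Numerator for 1: 0.5·0.100259 = 0.0501294.
Normalizing constant: 0.5·0.100259 + 0.5·0.0915063 = 0.0958825.
P(1 | observation) = 0.0501294 / 0.0958825 = 0.522821.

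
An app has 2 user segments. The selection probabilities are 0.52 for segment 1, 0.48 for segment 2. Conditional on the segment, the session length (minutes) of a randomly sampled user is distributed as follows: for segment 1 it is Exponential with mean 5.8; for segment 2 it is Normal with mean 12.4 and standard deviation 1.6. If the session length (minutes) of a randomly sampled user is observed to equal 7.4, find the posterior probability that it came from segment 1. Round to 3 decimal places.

Likelihoods f(7.4 | ·): 1: 0.0481362; 2: 0.00188891.
Posterior ∝ prior × likelihood. Numerator for 1: 0.52·0.0481362 = 0.0250308.
Normalizing constant: 0.52·0.0481362 + 0.48·0.00188891 = 0.0259375.
P(1 | observation) = 0.0250308 / 0.0259375 = 0.965044.

0.965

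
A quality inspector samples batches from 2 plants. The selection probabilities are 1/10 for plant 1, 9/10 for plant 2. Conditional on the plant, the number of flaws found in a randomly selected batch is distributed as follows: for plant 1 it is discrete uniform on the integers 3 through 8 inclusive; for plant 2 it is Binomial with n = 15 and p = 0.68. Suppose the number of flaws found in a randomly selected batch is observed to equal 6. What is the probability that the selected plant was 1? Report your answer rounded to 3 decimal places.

Likelihoods P(X=6 | ·): 1: 0.166667; 2: 0.0174103.
Posterior ∝ prior × likelihood. Numerator for 1: 0.1·0.166667 = 0.0166667.
Normalizing constant: 0.1·0.166667 + 0.9·0.0174103 = 0.032336.
P(1 | observation) = 0.0166667 / 0.032336 = 0.515422.

0.515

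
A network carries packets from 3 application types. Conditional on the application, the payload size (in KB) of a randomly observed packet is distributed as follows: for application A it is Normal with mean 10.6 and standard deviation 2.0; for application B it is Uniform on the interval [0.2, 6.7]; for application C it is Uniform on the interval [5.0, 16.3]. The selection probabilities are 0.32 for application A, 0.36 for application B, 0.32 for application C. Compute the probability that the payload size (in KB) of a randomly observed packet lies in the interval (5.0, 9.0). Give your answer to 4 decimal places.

0.2744

Conditional on each application, P(5.0 < X < 9.0): A: 0.2093; B: 0.261538; C: 0.353982.
By total probability, P(5.0 < X < 9.0) = 0.32·0.2093 + 0.36·0.261538 + 0.32·0.353982 = 0.274404.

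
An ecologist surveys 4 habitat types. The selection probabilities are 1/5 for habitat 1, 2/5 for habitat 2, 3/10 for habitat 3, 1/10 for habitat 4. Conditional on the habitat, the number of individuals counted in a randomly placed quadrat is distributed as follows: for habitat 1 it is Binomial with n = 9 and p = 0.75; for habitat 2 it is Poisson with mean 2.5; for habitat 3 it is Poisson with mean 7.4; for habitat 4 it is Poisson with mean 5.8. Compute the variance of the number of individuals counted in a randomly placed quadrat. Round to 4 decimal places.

Per component, 1: μ=6.75, E[X²]=47.25; 2: μ=2.5, E[X²]=8.75; 3: μ=7.4, E[X²]=62.16; 4: μ=5.8, E[X²]=39.44.
E[X] = 0.2·6.75 + 0.4·2.5 + 0.3·7.4 + 0.1·5.8 = 5.15.
E[X²] = 0.2·47.25 + 0.4·8.75 + 0.3·62.16 + 0.1·39.44 = 35.542.
Var(X) = E[X²] − (E[X])² = 35.542 − 26.5225 = 9.0195.

9.0195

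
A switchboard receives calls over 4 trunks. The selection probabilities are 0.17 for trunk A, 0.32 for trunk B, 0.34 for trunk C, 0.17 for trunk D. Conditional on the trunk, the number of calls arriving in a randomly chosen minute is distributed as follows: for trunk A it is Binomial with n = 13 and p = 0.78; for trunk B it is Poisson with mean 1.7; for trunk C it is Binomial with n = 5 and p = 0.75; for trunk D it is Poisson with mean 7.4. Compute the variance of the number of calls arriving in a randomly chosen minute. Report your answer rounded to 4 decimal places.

Per component, A: μ=10.14, E[X²]=105.05; B: μ=1.7, E[X²]=4.59; C: μ=3.75, E[X²]=15; D: μ=7.4, E[X²]=62.16.
E[X] = 0.17·10.14 + 0.32·1.7 + 0.34·3.75 + 0.17·7.4 = 4.8008.
E[X²] = 0.17·105.05 + 0.32·4.59 + 0.34·15 + 0.17·62.16 = 34.9946.
Var(X) = E[X²] − (E[X])² = 34.9946 − 23.0477 = 11.9469.

11.9469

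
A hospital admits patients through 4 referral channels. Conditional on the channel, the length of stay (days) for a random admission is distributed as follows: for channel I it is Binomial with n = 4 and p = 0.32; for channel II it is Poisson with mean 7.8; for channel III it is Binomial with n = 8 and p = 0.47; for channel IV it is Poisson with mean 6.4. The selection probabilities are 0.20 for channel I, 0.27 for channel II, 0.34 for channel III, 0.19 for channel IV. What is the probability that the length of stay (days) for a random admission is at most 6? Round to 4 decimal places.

Conditional on each channel, P(X ≤ 6): I: 1; II: 0.338407; III: 0.976138; IV: 0.542329.
By total probability, P(X ≤ 6) = 0.2·1 + 0.27·0.338407 + 0.34·0.976138 + 0.19·0.542329 = 0.726299.

0.7263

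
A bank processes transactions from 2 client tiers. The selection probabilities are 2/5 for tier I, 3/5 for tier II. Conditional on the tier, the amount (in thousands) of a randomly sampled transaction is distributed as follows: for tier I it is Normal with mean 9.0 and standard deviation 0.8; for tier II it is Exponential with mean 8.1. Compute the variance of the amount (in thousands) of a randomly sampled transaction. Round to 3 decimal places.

39.816

Per component, I: μ=9, E[X²]=81.64; II: μ=8.1, E[X²]=131.22.
E[X] = 0.4·9 + 0.6·8.1 = 8.46.
E[X²] = 0.4·81.64 + 0.6·131.22 = 111.388.
Var(X) = E[X²] − (E[X])² = 111.388 − 71.5716 = 39.8164.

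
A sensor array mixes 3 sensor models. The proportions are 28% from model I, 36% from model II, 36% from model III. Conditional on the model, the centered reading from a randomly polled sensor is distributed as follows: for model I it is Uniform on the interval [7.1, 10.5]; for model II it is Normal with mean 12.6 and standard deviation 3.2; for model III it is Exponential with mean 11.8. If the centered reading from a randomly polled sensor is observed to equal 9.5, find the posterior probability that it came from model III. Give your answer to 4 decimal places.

0.1099

Likelihoods f(9.5 | ·): I: 0.294118; II: 0.0779781; III: 0.0378856.
Posterior ∝ prior × likelihood. Numerator for III: 0.36·0.0378856 = 0.0136388.
Normalizing constant: 0.28·0.294118 + 0.36·0.0779781 + 0.36·0.0378856 = 0.124064.
P(III | observation) = 0.0136388 / 0.124064 = 0.109934.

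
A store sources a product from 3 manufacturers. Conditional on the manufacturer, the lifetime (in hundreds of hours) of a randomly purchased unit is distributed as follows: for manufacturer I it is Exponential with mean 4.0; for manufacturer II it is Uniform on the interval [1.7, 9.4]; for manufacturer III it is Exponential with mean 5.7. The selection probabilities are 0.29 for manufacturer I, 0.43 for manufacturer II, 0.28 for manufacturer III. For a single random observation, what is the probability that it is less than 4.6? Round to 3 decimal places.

0.515

Conditional on each manufacturer, P(X < 4.6): I: 0.683363; II: 0.376623; III: 0.553813.
By total probability, P(X < 4.6) = 0.29·0.683363 + 0.43·0.376623 + 0.28·0.553813 = 0.515191.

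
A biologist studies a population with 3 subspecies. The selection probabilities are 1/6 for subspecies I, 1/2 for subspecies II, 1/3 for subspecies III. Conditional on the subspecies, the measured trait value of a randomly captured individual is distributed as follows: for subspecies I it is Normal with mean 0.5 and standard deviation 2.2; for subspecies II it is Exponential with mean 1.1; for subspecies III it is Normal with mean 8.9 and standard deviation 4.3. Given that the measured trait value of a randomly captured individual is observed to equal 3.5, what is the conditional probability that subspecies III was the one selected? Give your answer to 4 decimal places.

Likelihoods f(3.5 | ·): I: 0.0715651; II: 0.0377365; III: 0.0421682.
Posterior ∝ prior × likelihood. Numerator for III: 0.333333·0.0421682 = 0.0140561.
Normalizing constant: 0.166667·0.0715651 + 0.5·0.0377365 + 0.333333·0.0421682 = 0.0448518.
P(III | observation) = 0.0140561 / 0.0448518 = 0.313389.

0.3134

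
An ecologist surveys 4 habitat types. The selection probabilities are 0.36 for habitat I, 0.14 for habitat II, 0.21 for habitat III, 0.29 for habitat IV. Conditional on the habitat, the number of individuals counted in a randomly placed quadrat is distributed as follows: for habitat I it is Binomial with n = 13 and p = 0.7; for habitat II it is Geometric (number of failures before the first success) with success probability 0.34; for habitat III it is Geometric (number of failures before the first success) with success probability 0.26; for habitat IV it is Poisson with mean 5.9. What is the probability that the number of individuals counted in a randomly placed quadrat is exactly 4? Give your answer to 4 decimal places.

Conditional on each habitat, P(X = 4): I: 0.00337901; II: 0.0645141; III: 0.0779651; IV: 0.138312.
By total probability, P(X = 4) = 0.36·0.00337901 + 0.14·0.0645141 + 0.21·0.0779651 + 0.29·0.138312 = 0.0667315.

0.0667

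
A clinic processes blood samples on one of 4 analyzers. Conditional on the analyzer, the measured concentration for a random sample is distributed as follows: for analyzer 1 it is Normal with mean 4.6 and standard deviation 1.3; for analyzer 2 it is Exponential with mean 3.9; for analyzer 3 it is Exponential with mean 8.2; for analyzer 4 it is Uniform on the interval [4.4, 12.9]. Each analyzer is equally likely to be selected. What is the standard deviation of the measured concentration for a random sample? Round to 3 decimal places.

Per component, 1: μ=4.6, E[X²]=22.85; 2: μ=3.9, E[X²]=30.42; 3: μ=8.2, E[X²]=134.48; 4: μ=8.65, E[X²]=80.8433.
E[X] = 0.25·4.6 + 0.25·3.9 + 0.25·8.2 + 0.25·8.65 = 6.3375.
E[X²] = 0.25·22.85 + 0.25·30.42 + 0.25·134.48 + 0.25·80.8433 = 67.1483.
Var(X) = E[X²] − (E[X])² = 67.1483 − 40.1639 = 26.9844.
SD(X) = √26.9844 = 5.19465.

5.195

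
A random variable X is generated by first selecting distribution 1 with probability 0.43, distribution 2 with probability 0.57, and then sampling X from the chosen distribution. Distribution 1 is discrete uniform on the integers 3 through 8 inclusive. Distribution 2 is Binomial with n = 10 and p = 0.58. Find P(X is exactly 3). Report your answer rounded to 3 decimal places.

0.102

Conditional on each component, P(X = 3): 1: 0.166667; 2: 0.0539772.
By total probability, P(X = 3) = 0.43·0.166667 + 0.57·0.0539772 = 0.102434.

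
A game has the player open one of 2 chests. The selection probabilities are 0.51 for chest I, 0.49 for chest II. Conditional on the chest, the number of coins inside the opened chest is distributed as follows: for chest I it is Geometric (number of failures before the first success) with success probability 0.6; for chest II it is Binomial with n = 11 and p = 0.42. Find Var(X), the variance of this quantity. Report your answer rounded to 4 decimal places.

Per component, I: μ=0.666667, E[X²]=1.55556; II: μ=4.62, E[X²]=24.024.
E[X] = 0.51·0.666667 + 0.49·4.62 = 2.6038.
E[X²] = 0.51·1.55556 + 0.49·24.024 = 12.5651.
Var(X) = E[X²] − (E[X])² = 12.5651 − 6.77977 = 5.78532.

5.7853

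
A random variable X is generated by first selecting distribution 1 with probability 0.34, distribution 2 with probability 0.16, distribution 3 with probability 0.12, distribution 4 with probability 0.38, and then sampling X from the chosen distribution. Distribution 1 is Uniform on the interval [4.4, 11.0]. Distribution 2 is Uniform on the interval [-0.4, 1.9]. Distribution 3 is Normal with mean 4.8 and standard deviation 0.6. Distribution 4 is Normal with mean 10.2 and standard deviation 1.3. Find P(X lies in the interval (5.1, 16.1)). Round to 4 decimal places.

0.7209

Conditional on each component, P(5.1 < X < 16.1): 1: 0.893939; 2: 0; 3: 0.308538; 4: 0.999953.
By total probability, P(5.1 < X < 16.1) = 0.34·0.893939 + 0.16·0 + 0.12·0.308538 + 0.38·0.999953 = 0.720946.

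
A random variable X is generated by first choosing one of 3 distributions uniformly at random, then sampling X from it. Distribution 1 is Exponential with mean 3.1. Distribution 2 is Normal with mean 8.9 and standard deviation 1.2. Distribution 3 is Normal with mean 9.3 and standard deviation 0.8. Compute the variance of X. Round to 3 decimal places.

11.923

Per component, 1: μ=3.1, E[X²]=19.22; 2: μ=8.9, E[X²]=80.65; 3: μ=9.3, E[X²]=87.13.
E[X] = 0.333333·3.1 + 0.333333·8.9 + 0.333333·9.3 = 7.1.
E[X²] = 0.333333·19.22 + 0.333333·80.65 + 0.333333·87.13 = 62.3333.
Var(X) = E[X²] − (E[X])² = 62.3333 − 50.41 = 11.9233.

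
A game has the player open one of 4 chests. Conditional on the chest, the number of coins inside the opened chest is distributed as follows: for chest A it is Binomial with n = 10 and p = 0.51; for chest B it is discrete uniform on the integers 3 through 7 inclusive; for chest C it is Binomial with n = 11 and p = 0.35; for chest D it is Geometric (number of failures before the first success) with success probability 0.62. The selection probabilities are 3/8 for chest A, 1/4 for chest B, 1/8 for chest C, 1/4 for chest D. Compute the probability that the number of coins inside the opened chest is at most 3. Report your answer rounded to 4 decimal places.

Conditional on each chest, P(X ≤ 3): A: 0.155961; B: 0.2; C: 0.42555; D: 0.979149.
By total probability, P(X ≤ 3) = 0.375·0.155961 + 0.25·0.2 + 0.125·0.42555 + 0.25·0.979149 = 0.406466.

0.4065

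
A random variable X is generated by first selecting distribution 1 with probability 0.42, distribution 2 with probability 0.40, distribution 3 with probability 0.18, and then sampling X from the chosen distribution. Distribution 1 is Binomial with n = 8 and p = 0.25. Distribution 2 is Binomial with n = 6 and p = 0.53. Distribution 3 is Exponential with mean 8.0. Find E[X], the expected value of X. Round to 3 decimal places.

Component means — 1: 2; 2: 3.18; 3: 8.
E[X] = 0.42·2 + 0.4·3.18 + 0.18·8 = 3.552.

3.552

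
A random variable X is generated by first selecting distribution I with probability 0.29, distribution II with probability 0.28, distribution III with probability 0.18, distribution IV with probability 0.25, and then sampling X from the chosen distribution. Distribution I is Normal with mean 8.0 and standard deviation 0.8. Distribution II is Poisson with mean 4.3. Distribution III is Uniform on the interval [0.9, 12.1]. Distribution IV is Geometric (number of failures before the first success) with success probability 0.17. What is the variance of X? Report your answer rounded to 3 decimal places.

12.770

Per component, I: μ=8, E[X²]=64.64; II: μ=4.3, E[X²]=22.79; III: μ=6.5, E[X²]=52.7033; IV: μ=4.88235, E[X²]=52.5571.
E[X] = 0.29·8 + 0.28·4.3 + 0.18·6.5 + 0.25·4.88235 = 5.91459.
E[X²] = 0.29·64.64 + 0.28·22.79 + 0.18·52.7033 + 0.25·52.5571 = 47.7527.
Var(X) = E[X²] − (E[X])² = 47.7527 − 34.9824 = 12.7703.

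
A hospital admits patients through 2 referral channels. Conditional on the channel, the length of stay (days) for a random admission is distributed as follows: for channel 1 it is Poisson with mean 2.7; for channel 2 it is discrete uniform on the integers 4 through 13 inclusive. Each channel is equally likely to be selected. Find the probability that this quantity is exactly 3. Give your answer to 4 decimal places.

0.1102

Conditional on each channel, P(X = 3): 1: 0.220468; 2: 0.
By total probability, P(X = 3) = 0.5·0.220468 + 0.5·0 = 0.110234.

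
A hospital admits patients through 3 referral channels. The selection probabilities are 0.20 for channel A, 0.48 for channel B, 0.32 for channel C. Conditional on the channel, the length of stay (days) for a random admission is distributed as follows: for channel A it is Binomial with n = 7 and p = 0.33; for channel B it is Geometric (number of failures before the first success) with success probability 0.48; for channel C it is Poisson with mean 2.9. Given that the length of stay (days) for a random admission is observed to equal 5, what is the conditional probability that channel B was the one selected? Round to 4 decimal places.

0.1895

Likelihoods P(X=5 | ·): A: 0.0368925; B: 0.0182498; C: 0.0940491.
Posterior ∝ prior × likelihood. Numerator for B: 0.48·0.0182498 = 0.0087599.
Normalizing constant: 0.2·0.0368925 + 0.48·0.0182498 + 0.32·0.0940491 = 0.0462341.
P(B | observation) = 0.0087599 / 0.0462341 = 0.189468.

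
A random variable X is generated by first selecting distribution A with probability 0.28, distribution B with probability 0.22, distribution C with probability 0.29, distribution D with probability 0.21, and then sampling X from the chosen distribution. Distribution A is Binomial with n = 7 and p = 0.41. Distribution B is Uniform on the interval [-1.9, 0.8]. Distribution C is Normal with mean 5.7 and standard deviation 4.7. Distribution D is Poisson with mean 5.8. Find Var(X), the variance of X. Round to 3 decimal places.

14.463

Per component, A: μ=2.87, E[X²]=9.9302; B: μ=-0.55, E[X²]=0.91; C: μ=5.7, E[X²]=54.58; D: μ=5.8, E[X²]=39.44.
E[X] = 0.28·2.87 + 0.22·-0.55 + 0.29·5.7 + 0.21·5.8 = 3.5536.
E[X²] = 0.28·9.9302 + 0.22·0.91 + 0.29·54.58 + 0.21·39.44 = 27.0913.
Var(X) = E[X²] − (E[X])² = 27.0913 − 12.6281 = 14.4632.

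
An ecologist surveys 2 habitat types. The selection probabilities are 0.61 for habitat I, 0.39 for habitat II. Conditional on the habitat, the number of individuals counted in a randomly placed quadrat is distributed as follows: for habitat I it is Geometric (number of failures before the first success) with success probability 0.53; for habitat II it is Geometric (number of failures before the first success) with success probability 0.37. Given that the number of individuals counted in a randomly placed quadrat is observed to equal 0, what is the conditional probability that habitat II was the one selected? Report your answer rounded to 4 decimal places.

Likelihoods P(X=0 | ·): I: 0.53; II: 0.37.
Posterior ∝ prior × likelihood. Numerator for II: 0.39·0.37 = 0.1443.
Normalizing constant: 0.61·0.53 + 0.39·0.37 = 0.4676.
P(II | observation) = 0.1443 / 0.4676 = 0.308597.

0.3086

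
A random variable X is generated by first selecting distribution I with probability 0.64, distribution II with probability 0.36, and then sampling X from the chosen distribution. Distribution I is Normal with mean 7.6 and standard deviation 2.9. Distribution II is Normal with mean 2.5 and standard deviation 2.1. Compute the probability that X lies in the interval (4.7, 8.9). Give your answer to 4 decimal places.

0.3818

Conditional on each component, P(4.7 < X < 8.9): I: 0.514368; II: 0.146254.
By total probability, P(4.7 < X < 8.9) = 0.64·0.514368 + 0.36·0.146254 = 0.381847.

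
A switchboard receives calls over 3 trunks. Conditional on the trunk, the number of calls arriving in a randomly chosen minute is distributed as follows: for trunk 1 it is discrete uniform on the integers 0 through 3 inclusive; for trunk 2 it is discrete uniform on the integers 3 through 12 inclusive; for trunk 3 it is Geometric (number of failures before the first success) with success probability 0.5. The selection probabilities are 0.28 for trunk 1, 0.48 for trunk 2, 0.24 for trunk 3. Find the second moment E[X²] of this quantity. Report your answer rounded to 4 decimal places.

32.6600

For each component E[X²] = Var + (mean)², giving 1: 3.5; 2: 64.5; 3: 3.
Overall E[X²] = 0.28·3.5 + 0.48·64.5 + 0.24·3 = 32.66.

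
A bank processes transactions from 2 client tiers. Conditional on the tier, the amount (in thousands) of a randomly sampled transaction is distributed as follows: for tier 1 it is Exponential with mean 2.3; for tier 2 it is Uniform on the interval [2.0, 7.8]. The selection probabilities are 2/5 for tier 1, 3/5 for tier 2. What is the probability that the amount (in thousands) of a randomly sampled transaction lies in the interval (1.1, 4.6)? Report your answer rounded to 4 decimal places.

0.4628

Conditional on each tier, P(1.1 < X < 4.6): 1: 0.484525; 2: 0.448276.
By total probability, P(1.1 < X < 4.6) = 0.4·0.484525 + 0.6·0.448276 = 0.462776.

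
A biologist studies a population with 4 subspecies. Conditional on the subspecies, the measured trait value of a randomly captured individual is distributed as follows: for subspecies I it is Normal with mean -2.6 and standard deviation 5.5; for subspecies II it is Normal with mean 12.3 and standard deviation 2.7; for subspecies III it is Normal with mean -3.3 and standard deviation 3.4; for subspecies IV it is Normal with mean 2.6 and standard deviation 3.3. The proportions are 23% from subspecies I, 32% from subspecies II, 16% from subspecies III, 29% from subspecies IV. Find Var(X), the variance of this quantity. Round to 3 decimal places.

55.266

Per component, I: μ=-2.6, E[X²]=37.01; II: μ=12.3, E[X²]=158.58; III: μ=-3.3, E[X²]=22.45; IV: μ=2.6, E[X²]=17.65.
E[X] = 0.23·-2.6 + 0.32·12.3 + 0.16·-3.3 + 0.29·2.6 = 3.564.
E[X²] = 0.23·37.01 + 0.32·158.58 + 0.16·22.45 + 0.29·17.65 = 67.9684.
Var(X) = E[X²] − (E[X])² = 67.9684 − 12.7021 = 55.2663.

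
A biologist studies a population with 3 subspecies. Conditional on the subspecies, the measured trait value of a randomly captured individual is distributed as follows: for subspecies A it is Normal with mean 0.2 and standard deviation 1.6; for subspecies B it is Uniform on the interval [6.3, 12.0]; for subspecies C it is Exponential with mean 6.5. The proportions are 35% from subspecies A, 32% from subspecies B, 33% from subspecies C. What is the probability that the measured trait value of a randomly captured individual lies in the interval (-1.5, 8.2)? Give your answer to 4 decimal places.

Conditional on each subspecies, P(-1.5 < X < 8.2): A: 0.855995; B: 0.333333; C: 0.716782.
By total probability, P(-1.5 < X < 8.2) = 0.35·0.855995 + 0.32·0.333333 + 0.33·0.716782 = 0.642803.

0.6428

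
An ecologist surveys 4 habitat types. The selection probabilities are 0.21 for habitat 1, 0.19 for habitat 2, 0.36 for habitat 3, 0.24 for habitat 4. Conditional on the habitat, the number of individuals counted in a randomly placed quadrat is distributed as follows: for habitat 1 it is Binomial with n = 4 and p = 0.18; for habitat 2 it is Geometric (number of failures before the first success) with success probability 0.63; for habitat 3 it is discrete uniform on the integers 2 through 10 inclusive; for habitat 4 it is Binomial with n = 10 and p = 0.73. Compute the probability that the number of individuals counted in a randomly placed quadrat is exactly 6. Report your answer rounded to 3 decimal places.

Conditional on each habitat, P(X = 6): 1: 0; 2: 0.00161641; 3: 0.111111; 4: 0.168893.
By total probability, P(X = 6) = 0.21·0 + 0.19·0.00161641 + 0.36·0.111111 + 0.24·0.168893 = 0.0808414.

0.081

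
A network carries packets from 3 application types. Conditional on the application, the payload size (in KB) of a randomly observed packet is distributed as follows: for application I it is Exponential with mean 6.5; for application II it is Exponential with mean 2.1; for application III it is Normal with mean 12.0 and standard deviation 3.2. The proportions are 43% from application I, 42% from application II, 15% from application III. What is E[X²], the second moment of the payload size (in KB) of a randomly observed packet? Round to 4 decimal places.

For each component E[X²] = Var + (mean)², giving I: 84.5; II: 8.82; III: 154.24.
Overall E[X²] = 0.43·84.5 + 0.42·8.82 + 0.15·154.24 = 63.1754.

63.1754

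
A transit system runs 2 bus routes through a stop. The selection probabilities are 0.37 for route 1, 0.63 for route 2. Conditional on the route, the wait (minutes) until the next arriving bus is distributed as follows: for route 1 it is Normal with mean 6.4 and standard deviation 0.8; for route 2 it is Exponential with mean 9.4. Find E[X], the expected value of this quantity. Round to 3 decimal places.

Component means — 1: 6.4; 2: 9.4.
E[X] = 0.37·6.4 + 0.63·9.4 = 8.29.

8.290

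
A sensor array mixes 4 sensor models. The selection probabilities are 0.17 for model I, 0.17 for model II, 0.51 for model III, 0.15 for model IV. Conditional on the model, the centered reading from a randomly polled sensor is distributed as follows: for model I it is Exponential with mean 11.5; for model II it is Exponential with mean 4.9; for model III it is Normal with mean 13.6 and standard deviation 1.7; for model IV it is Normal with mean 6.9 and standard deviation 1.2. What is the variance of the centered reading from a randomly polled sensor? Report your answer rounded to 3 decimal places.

40.533

Per component, I: μ=11.5, E[X²]=264.5; II: μ=4.9, E[X²]=48.02; III: μ=13.6, E[X²]=187.85; IV: μ=6.9, E[X²]=49.05.
E[X] = 0.17·11.5 + 0.17·4.9 + 0.51·13.6 + 0.15·6.9 = 10.759.
E[X²] = 0.17·264.5 + 0.17·48.02 + 0.51·187.85 + 0.15·49.05 = 156.289.
Var(X) = E[X²] − (E[X])² = 156.289 − 115.756 = 40.5333.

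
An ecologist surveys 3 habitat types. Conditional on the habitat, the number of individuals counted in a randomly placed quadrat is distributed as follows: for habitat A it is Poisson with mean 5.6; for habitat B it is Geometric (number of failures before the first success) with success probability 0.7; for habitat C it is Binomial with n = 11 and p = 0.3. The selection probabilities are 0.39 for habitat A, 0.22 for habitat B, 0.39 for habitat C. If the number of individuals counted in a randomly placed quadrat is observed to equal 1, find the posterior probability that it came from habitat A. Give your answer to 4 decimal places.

0.0891

Likelihoods P(X=1 | ·): A: 0.020708; B: 0.21; C: 0.0932168.
Posterior ∝ prior × likelihood. Numerator for A: 0.39·0.020708 = 0.00807613.
Normalizing constant: 0.39·0.020708 + 0.22·0.21 + 0.39·0.0932168 = 0.0906307.
P(A | observation) = 0.00807613 / 0.0906307 = 0.0891104.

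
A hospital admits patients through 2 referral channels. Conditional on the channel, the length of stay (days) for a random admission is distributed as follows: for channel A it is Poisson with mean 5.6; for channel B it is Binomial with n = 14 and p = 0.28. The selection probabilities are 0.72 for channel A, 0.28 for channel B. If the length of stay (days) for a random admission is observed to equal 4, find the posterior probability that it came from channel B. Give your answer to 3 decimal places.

0.372

Likelihoods P(X=4 | ·): A: 0.151528; B: 0.230352.
Posterior ∝ prior × likelihood. Numerator for B: 0.28·0.230352 = 0.0644984.
Normalizing constant: 0.72·0.151528 + 0.28·0.230352 = 0.173598.
P(B | observation) = 0.0644984 / 0.173598 = 0.371538.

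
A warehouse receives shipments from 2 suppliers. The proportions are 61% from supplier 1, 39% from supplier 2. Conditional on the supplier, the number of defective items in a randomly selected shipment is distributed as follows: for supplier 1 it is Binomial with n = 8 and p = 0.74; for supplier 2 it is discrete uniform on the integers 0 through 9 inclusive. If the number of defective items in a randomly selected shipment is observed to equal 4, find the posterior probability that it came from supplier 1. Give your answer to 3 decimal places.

0.600

Likelihoods P(X=4 | ·): 1: 0.095922; 2: 0.1.
Posterior ∝ prior × likelihood. Numerator for 1: 0.61·0.095922 = 0.0585124.
Normalizing constant: 0.61·0.095922 + 0.39·0.1 = 0.0975124.
P(1 | observation) = 0.0585124 / 0.0975124 = 0.600051.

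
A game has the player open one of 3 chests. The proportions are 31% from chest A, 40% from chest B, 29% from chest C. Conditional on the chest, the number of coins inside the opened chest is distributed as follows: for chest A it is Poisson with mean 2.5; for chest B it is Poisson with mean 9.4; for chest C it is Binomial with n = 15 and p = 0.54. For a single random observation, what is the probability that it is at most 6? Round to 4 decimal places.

0.4337

Conditional on each chest, P(X ≤ 6): A: 0.985813; B: 0.172733; C: 0.203442.
By total probability, P(X ≤ 6) = 0.31·0.985813 + 0.4·0.172733 + 0.29·0.203442 = 0.433693.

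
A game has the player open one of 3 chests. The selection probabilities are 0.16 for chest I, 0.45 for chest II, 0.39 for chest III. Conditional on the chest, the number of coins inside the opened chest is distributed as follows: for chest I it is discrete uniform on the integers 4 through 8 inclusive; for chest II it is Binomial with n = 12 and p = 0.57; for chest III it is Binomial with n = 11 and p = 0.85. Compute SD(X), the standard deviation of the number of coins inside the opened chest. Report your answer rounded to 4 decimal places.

2.0118

Per component, I: μ=6, E[X²]=38; II: μ=6.84, E[X²]=49.7268; III: μ=9.35, E[X²]=88.825.
E[X] = 0.16·6 + 0.45·6.84 + 0.39·9.35 = 7.6845.
E[X²] = 0.16·38 + 0.45·49.7268 + 0.39·88.825 = 63.0988.
Var(X) = E[X²] − (E[X])² = 63.0988 − 59.0515 = 4.04727.
SD(X) = √4.04727 = 2.01178.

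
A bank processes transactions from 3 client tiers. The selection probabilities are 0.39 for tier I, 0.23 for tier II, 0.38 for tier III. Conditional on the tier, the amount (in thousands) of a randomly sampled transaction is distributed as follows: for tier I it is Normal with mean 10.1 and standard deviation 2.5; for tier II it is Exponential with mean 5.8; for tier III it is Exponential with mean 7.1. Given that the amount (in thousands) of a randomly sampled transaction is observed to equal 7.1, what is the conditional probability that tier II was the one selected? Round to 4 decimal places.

0.1891

Likelihoods f(7.1 | ·): I: 0.0776744; II: 0.0506916; III: 0.051814.
Posterior ∝ prior × likelihood. Numerator for II: 0.23·0.0506916 = 0.0116591.
Normalizing constant: 0.39·0.0776744 + 0.23·0.0506916 + 0.38·0.051814 = 0.0616414.
P(II | observation) = 0.0116591 / 0.0616414 = 0.189143.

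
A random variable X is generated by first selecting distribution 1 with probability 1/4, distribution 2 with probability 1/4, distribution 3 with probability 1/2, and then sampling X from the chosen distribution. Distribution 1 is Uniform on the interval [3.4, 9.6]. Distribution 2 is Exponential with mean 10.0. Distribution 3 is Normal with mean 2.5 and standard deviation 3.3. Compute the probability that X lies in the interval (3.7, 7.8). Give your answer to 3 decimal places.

Conditional on each component, P(3.7 < X < 7.8): 1: 0.66129; 2: 0.232328; 3: 0.303934.
By total probability, P(3.7 < X < 7.8) = 0.25·0.66129 + 0.25·0.232328 + 0.5·0.303934 = 0.375372.

0.375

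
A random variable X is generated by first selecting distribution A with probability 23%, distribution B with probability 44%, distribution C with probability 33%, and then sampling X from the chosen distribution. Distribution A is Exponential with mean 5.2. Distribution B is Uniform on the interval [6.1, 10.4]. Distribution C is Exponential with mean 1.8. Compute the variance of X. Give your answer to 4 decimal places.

Per component, A: μ=5.2, E[X²]=54.08; B: μ=8.25, E[X²]=69.6033; C: μ=1.8, E[X²]=6.48.
E[X] = 0.23·5.2 + 0.44·8.25 + 0.33·1.8 = 5.42.
E[X²] = 0.23·54.08 + 0.44·69.6033 + 0.33·6.48 = 45.2023.
Var(X) = E[X²] − (E[X])² = 45.2023 − 29.3764 = 15.8259.

15.8259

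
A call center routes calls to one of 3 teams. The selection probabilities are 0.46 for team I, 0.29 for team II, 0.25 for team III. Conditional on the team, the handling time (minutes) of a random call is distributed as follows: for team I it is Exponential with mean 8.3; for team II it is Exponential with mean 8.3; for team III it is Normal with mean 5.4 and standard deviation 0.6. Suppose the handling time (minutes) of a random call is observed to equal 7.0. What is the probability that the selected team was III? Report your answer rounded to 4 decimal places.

0.1088

Likelihoods f(7.0 | ·): I: 0.0518381; II: 0.0518381; III: 0.0189933.
Posterior ∝ prior × likelihood. Numerator for III: 0.25·0.0189933 = 0.00474833.
Normalizing constant: 0.46·0.0518381 + 0.29·0.0518381 + 0.25·0.0189933 = 0.0436269.
P(III | observation) = 0.00474833 / 0.0436269 = 0.108839.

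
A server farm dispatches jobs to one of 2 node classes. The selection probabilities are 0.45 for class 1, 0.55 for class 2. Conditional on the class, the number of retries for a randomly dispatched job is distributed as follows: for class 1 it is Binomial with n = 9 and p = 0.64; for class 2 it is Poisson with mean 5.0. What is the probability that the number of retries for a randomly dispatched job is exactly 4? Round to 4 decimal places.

Conditional on each class, P(X = 4): 1: 0.127821; 2: 0.175467.
By total probability, P(X = 4) = 0.45·0.127821 + 0.55·0.175467 = 0.154027.

0.1540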